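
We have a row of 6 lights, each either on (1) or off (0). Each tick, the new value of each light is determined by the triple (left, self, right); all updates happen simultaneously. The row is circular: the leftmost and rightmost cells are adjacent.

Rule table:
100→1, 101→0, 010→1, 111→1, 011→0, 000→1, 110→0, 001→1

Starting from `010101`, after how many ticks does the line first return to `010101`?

tick 1: 010101

1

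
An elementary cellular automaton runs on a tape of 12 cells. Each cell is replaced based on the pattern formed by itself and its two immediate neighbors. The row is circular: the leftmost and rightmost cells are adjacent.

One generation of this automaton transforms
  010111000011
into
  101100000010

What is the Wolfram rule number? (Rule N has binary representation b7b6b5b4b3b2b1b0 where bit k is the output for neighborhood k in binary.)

40

position 4: 111 → 0  (bit 7 = 0)
position 5: 110 → 0  (bit 6 = 0)
position 0: 101 → 1  (bit 5 = 1)
position 6: 100 → 0  (bit 4 = 0)
position 3: 011 → 1  (bit 3 = 1)
position 1: 010 → 0  (bit 2 = 0)
position 9: 001 → 0  (bit 1 = 0)
position 7: 000 → 0  (bit 0 = 0)
bits b7..b0 = 00101000 = 40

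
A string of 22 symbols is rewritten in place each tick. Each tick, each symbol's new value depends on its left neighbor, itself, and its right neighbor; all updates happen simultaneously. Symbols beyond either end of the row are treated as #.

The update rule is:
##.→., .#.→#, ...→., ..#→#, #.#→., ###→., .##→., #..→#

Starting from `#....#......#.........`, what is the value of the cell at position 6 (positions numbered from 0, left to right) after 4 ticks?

.

tick 1: .#..###....###.......#
tick 2: .###...#..#...#.....#.
tick 3: ....#.######.###...##.
tick 4: #..##...........#.#...
position 6 holds .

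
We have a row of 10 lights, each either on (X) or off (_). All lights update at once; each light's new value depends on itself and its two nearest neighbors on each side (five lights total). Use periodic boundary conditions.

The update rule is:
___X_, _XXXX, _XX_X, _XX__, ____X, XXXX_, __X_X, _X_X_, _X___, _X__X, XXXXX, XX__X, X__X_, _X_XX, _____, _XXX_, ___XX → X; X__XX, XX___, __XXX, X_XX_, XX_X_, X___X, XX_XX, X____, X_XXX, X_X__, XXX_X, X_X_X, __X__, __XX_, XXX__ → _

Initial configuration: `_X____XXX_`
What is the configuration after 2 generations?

generation 1: X_X_XX_X_X
generation 2: X__X_X__X_

X__X_X__X_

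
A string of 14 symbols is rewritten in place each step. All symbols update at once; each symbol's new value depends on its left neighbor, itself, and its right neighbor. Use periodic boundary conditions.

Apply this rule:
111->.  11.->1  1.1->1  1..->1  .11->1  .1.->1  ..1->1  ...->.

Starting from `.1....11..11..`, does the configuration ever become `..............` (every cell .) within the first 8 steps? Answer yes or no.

111..11111111.
1.1111......11
111..11....11.
1.111111..1111
111....1111...
1.11..11..11.1
11111111111111
..............
all cells are . at step 8

yes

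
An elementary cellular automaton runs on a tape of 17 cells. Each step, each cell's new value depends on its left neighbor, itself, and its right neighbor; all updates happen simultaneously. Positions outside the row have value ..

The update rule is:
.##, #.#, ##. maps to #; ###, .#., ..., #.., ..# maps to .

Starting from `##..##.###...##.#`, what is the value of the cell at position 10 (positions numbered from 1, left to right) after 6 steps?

.

step 1: ##..####.#...###.
step 2: ##..#..##....#.#.
step 3: ##.....##.....#..
step 4: ##.....##........
step 5: ##.....##........  (fixed point — unchanged through step 6)
position 10 holds .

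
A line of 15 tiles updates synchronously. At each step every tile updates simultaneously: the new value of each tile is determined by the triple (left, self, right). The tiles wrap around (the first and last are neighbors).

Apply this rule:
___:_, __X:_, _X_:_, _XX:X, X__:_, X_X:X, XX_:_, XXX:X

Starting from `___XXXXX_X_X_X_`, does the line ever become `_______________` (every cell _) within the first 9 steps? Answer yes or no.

yes

___XXXX_X_X_X__
___XXX_X_X_X___
___XX_X_X_X____
___X_X_X_X_____
____X_X_X______
_____X_X_______
______X________
_______________
all cells are _ at step 8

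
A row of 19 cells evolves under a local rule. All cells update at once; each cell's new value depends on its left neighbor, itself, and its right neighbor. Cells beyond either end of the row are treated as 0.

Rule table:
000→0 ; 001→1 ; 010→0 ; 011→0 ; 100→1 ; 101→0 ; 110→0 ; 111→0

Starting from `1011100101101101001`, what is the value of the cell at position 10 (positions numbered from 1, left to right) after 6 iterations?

0

0000011000000000110
0000100100000001001
0001011010000010110
0010000001000100001
0101000010101010010
1000100100000001101
position 10 holds 0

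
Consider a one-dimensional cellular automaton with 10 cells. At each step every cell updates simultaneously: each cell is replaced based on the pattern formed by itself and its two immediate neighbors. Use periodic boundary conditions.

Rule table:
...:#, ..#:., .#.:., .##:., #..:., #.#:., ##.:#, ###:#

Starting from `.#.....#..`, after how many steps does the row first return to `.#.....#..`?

...###...#
.#..##.#..
.....#...#
.###...#..
..##.#...#
...#...#..
##...#...#
##.#...#..
.#...#....
...#...###
.#...#..##
...#.....#
.#...###..
...#..##.#
.#.....#..

15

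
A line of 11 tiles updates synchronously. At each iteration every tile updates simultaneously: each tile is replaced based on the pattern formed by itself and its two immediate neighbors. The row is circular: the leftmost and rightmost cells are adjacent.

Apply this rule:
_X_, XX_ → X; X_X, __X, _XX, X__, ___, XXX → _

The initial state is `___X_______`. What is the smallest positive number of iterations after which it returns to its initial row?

1

___X_______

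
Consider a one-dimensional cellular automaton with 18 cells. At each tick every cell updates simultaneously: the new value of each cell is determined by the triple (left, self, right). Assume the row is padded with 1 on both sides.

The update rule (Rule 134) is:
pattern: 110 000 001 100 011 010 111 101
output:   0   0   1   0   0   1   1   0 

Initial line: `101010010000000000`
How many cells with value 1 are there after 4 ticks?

001010110000000001
011010000000000010
000010000000000110
000110000000001000
count of 1: 3

3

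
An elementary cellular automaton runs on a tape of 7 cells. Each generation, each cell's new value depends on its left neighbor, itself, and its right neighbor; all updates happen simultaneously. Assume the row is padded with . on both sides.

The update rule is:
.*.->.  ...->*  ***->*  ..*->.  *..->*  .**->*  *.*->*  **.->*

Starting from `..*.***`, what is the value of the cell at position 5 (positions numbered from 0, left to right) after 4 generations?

*

*..****
.*.****
..*****
*.*****
position 5 holds *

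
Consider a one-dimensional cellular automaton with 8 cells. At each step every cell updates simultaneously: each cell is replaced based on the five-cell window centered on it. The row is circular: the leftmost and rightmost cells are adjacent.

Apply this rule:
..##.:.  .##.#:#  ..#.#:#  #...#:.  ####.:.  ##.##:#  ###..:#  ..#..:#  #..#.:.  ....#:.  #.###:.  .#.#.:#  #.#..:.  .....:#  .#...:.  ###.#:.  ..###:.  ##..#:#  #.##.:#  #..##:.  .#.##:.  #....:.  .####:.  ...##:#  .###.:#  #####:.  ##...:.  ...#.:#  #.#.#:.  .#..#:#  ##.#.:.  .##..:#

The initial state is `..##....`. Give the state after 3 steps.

step 1: .#.#..##
step 2: ..#.#..#
step 3: #.##.#.#

#.##.#.#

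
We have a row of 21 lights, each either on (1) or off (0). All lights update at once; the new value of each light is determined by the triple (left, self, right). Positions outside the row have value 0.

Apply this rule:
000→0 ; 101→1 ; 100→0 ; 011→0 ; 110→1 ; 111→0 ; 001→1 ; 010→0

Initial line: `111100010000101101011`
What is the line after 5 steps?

000100100001010110101
001001000010101011010
010010000101010101100
100100001010101010100
001000010101010101000

001000010101010101000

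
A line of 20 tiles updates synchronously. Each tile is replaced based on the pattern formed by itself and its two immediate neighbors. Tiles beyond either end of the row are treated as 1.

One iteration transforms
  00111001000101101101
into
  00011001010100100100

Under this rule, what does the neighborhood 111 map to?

1

At position 3 the neighborhood is 111; the next row has 1 there.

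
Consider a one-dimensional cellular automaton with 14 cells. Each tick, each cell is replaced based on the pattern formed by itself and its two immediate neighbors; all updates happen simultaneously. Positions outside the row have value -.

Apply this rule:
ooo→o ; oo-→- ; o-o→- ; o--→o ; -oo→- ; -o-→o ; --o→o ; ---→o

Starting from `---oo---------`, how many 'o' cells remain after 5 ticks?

9

tick 1: ooo--ooooooooo
tick 2: -o-oo-ooooooo-
tick 3: oo-----ooooo-o
tick 4: --ooooo-ooo--o
tick 5: oo-ooo---o-ooo
count of o: 9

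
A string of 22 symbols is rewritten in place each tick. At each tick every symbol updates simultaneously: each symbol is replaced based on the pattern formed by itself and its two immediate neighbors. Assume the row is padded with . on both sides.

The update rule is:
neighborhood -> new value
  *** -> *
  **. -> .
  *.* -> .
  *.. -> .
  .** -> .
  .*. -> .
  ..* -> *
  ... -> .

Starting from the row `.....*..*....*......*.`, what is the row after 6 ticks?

tick 1: ....*..*....*......*..
tick 2: ...*..*....*......*...
tick 3: ..*..*....*......*....
tick 4: .*..*....*......*.....
tick 5: *..*....*......*......
tick 6: ..*....*......*.......

..*....*......*.......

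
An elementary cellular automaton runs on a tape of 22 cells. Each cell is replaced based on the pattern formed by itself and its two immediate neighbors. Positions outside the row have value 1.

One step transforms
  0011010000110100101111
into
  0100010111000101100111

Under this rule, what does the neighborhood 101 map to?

At position 4 the neighborhood is 101; the next row has 0 there.

0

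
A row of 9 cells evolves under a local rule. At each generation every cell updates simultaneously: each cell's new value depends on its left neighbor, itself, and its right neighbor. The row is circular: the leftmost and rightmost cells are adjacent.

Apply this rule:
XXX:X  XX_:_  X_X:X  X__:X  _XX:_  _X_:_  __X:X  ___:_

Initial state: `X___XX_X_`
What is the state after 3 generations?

_X_X__X_X

generation 1: _X_X__X_X
generation 2: X_X_XX_X_
generation 3: _X_X__X_X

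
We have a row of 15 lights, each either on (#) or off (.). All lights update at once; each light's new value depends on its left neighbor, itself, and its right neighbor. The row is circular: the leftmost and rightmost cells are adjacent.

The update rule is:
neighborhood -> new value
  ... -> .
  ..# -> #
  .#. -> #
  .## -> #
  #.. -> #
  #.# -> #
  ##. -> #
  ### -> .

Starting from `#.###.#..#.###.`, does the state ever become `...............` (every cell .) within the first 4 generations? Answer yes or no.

generation 1: ###.########.##
generation 2: ..###......###.
generation 3: .##.##....##.##
generation 4: #######..######
generation 4 is #######..######, still not uniform .

no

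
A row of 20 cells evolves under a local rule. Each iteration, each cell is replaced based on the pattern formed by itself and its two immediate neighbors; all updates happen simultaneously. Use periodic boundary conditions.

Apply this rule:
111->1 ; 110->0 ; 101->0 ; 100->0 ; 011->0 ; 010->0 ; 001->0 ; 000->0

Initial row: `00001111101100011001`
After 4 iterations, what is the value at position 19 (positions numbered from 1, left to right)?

0

00000111000000000000
00000010000000000000
00000000000000000000
00000000000000000000
position 19 holds 0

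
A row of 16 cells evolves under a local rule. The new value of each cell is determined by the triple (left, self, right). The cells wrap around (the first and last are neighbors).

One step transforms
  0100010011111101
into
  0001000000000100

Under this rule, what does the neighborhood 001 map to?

At position 4 the neighborhood is 001; the next row has 0 there.

0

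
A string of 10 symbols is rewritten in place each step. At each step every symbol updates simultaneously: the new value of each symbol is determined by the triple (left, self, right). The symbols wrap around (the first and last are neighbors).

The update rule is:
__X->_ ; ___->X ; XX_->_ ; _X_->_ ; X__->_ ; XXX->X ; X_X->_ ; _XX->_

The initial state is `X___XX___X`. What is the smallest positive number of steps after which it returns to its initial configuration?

2

step 1: __X____X__
step 2: X___XX___X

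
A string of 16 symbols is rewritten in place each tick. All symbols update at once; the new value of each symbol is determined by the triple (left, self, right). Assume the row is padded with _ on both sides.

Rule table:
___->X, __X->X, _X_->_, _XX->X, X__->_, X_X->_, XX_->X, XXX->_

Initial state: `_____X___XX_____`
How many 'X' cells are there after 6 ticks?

XXXXX__XXXX_XXXX
X___X_XX__X_X__X
__XX__XX_X____X_
XXXX_XXX___XXX__
X__X_X_X_XXX_X_X
__X______X_X____
count of X: 3

3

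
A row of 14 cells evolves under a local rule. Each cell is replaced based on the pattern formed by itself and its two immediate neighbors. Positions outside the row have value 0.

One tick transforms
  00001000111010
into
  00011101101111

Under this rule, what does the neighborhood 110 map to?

At position 10 the neighborhood is 110; the next row has 1 there.

1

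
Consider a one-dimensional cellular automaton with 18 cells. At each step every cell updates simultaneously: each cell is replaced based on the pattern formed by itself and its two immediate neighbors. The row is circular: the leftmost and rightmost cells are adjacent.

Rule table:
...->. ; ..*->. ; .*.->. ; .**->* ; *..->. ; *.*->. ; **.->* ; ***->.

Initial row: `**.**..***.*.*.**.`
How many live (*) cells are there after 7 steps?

6

step 1: **.**..*.*.....**.
step 2: **.**..........**.
step 3: **.**..........**.  (fixed point — unchanged through step 7)
count of *: 6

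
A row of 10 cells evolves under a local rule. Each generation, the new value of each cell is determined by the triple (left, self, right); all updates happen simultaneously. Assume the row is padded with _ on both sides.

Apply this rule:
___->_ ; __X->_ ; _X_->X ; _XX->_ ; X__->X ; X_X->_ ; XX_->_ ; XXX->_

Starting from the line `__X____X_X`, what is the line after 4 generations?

_______X_X

__XX___X_X
____X__X_X
____XX_X_X
_______X_X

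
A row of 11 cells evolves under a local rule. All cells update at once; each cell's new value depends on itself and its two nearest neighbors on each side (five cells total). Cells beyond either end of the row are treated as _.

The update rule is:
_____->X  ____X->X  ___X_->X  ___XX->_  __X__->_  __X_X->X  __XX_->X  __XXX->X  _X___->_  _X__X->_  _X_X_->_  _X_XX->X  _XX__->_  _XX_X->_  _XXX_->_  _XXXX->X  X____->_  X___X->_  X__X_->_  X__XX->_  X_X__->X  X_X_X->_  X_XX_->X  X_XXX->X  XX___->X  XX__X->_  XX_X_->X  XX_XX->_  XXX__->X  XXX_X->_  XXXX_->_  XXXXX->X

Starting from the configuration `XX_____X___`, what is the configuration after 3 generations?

X_X_XXX___X
X__XX_XX_X_
___X__X_XX_

___X__X_XX_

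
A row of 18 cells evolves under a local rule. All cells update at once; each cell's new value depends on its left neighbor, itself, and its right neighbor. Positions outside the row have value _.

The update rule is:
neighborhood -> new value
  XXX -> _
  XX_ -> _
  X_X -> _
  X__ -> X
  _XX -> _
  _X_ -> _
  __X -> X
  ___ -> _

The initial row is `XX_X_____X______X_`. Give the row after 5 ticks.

X___X_X_X______X_X

____X___X_X____X_X
___X_X_X___X__X___
__X_____X_X_XX_X__
_X_X___X________X_
X___X_X_X______X_X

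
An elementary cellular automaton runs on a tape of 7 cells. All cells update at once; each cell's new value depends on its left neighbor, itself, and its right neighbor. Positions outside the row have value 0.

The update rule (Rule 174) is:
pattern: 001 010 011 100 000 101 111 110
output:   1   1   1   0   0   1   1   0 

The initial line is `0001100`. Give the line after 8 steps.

1000000

0011000
0110000
1100000
1000000
1000000  (fixed point — unchanged through step 8)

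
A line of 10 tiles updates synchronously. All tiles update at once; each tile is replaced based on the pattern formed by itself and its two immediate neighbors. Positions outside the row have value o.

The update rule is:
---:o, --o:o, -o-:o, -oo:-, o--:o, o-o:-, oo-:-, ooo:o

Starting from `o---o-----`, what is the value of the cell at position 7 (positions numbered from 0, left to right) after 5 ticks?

-ooooooooo
--oooooooo
oo-ooooooo
o---oooooo
-ooo-ooooo
position 7 holds o

o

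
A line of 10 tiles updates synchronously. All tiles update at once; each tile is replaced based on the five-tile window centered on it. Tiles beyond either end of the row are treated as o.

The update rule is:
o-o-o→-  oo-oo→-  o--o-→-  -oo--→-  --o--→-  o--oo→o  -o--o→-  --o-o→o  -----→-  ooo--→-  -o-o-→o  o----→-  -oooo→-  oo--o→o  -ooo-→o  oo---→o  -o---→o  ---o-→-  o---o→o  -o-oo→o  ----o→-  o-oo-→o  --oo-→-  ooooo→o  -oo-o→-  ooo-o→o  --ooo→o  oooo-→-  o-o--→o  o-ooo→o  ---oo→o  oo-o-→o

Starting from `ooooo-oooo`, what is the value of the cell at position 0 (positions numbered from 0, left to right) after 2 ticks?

o

ooo-o-o-oo
o-oo-o-oo-
position 0 holds o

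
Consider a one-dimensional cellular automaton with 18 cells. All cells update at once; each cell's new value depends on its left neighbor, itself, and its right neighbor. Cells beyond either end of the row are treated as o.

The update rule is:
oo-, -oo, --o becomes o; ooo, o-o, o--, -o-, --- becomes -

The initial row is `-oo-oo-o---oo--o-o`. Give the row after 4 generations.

generation 1: -oo-oo----ooo-o--o
generation 2: -oo-oo---oo-o---oo
generation 3: -oo-oo--ooo----oo-
generation 4: -oo-oo-oo-o---ooo-

-oo-oo-oo-o---ooo-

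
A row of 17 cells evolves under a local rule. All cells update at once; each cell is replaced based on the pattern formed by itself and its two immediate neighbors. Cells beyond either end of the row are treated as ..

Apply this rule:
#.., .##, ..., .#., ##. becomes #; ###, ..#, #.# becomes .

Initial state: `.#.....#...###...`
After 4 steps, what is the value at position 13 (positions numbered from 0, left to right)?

step 1: .#####.###.#.####
step 2: .#...#.#.#.#.#..#
step 3: .###.#.#.#.#.##.#
step 4: .#.#.#.#.#.#.##.#
position 13 holds #

#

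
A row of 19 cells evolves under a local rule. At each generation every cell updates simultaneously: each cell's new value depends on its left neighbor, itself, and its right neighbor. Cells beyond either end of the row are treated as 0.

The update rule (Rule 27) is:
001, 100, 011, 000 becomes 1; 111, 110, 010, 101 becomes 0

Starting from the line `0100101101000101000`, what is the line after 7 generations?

1001001001000111001

1011001000111000111
0010110111100111100
1100100100011100011
1011011011110011110
0010010010001110001
1101101101111001110
1001001001000111001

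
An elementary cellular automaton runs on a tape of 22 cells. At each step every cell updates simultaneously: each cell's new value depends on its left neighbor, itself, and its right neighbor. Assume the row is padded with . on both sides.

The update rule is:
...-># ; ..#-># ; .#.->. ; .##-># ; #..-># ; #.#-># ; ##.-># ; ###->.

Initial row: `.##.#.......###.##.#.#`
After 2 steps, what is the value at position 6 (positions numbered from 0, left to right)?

.

step 1: ####.########.#####.#.
step 2: #..###......###...##.#
position 6 holds .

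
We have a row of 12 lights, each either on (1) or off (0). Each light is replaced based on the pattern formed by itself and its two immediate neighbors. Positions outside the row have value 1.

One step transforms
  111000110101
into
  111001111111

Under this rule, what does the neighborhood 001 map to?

At position 5 the neighborhood is 001; the next row has 1 there.

1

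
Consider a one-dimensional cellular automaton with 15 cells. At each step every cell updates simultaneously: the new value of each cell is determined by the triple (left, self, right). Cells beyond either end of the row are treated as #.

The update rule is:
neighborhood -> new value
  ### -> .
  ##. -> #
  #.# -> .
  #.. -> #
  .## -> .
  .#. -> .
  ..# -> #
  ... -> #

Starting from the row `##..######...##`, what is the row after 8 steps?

.###.....####..
...######...###
###.....####...
..######...####
##.....####....
.######...#####
......####.....
######...######

######...######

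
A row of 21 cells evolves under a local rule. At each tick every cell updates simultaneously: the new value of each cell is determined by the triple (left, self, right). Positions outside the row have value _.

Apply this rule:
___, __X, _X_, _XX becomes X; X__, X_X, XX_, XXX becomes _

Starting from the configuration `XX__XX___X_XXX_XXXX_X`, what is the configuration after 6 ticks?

X__XX__XXX_X___X____X
X_XX__XX___X_XXX_XXXX
X_X__XX__XXX_X___X___
X_X_XX__XX___X_XXX_XX
X_X_X__XX__XXX_X___X_
X_X_X_XX__XX___X_XXX_

X_X_X_XX__XX___X_XXX_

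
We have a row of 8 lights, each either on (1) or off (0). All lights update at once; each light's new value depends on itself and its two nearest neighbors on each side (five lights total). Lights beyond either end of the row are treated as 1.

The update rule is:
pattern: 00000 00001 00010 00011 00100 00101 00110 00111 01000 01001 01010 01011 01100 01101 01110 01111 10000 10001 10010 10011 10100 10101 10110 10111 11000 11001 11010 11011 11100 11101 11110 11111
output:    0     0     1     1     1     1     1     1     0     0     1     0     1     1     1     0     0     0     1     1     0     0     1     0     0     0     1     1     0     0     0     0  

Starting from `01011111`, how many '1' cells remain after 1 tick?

1

10000000
count of 1: 1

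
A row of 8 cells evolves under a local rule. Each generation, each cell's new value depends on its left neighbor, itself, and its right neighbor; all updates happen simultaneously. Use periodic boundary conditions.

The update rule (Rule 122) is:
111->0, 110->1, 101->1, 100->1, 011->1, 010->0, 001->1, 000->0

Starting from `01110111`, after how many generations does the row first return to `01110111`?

generation 1: 11011101
generation 2: 01110111

2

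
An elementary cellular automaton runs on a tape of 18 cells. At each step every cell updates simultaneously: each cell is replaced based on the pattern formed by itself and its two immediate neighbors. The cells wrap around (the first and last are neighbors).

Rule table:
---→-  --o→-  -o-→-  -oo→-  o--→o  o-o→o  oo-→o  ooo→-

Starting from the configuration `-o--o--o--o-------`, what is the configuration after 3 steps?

--o--o--o--o------
---o--o--o--o-----
----o--o--o--o----

----o--o--o--o----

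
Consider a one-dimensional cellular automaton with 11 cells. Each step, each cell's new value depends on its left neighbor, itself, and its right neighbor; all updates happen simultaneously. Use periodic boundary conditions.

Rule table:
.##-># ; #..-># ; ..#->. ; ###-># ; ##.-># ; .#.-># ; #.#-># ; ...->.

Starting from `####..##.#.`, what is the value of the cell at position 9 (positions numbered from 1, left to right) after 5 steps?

step 1: #####.#####
step 2: ###########
step 3: ###########  (fixed point — unchanged through step 5)
position 9 holds #

#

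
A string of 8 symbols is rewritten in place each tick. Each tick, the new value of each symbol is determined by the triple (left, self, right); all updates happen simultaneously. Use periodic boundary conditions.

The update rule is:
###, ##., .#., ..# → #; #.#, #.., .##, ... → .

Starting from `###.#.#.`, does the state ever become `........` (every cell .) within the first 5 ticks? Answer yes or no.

no

.##.#.#.
#.#.#.#.
#.#.#.#.  (fixed point — unchanged through tick 5)
tick 5 is #.#.#.#., still not uniform .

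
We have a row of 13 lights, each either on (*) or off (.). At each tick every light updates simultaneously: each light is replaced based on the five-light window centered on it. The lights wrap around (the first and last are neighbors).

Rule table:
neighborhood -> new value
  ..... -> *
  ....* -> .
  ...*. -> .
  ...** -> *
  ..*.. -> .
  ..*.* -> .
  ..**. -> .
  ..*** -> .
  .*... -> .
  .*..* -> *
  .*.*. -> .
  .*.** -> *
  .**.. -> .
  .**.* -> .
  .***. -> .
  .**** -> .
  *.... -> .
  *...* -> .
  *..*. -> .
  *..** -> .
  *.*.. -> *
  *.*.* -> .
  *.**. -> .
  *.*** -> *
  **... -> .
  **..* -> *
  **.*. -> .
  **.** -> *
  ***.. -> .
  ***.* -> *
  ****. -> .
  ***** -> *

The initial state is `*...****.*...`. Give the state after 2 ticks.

tick 1: ...*...*.*...
tick 2: *........*..*

*........*..*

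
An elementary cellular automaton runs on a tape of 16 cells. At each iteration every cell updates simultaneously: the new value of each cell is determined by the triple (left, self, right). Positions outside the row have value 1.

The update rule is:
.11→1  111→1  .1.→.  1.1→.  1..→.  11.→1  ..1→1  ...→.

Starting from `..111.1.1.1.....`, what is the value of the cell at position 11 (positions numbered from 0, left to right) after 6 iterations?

iteration 1: .1111..........1
iteration 2: .1111.........11
iteration 3: .1111........111
iteration 4: .1111.......1111
iteration 5: .1111......11111
iteration 6: .1111.....111111
position 11 holds 1

1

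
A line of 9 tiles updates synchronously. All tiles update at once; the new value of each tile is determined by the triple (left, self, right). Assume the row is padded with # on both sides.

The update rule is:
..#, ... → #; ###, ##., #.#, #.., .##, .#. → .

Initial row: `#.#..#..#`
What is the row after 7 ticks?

....#..#.
.###..#..
.....#..#
.####..#.
......#..
.#####..#
.......#.

.......#.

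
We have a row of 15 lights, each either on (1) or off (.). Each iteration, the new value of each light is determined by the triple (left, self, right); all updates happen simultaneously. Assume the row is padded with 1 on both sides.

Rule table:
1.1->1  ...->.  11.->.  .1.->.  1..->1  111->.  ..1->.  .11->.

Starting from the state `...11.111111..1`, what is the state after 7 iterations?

1....1......1..
.1....1......1.
1.1....1......1
.1.1....1......
1.1.1....1.....
.1.1.1....1....
1.1.1.1....1...

1.1.1.1....1...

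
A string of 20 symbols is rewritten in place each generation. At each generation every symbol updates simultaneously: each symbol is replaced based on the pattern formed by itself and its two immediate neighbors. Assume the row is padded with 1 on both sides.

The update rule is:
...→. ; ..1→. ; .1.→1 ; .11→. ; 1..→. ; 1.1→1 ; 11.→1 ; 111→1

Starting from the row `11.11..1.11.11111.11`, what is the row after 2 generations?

generation 1: 111.1..11.11.11111.1
generation 2: 11111...11.11.11111.

11111...11.11.11111.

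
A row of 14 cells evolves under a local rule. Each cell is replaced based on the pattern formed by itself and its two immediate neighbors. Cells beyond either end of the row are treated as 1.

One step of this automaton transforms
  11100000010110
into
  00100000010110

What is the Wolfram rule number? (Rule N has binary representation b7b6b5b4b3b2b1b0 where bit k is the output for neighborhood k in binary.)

position 0: 111 → 0  (bit 7 = 0)
position 2: 110 → 1  (bit 6 = 1)
position 10: 101 → 0  (bit 5 = 0)
position 3: 100 → 0  (bit 4 = 0)
position 11: 011 → 1  (bit 3 = 1)
position 9: 010 → 1  (bit 2 = 1)
position 8: 001 → 0  (bit 1 = 0)
position 4: 000 → 0  (bit 0 = 0)
bits b7..b0 = 01001100 = 76

76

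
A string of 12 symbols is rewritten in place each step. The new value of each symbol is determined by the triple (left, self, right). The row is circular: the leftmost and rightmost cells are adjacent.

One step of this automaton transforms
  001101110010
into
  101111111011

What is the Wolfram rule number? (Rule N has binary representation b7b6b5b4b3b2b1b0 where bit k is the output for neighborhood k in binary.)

253

position 6: 111 → 1  (bit 7 = 1)
position 3: 110 → 1  (bit 6 = 1)
position 4: 101 → 1  (bit 5 = 1)
position 8: 100 → 1  (bit 4 = 1)
position 2: 011 → 1  (bit 3 = 1)
position 10: 010 → 1  (bit 2 = 1)
position 1: 001 → 0  (bit 1 = 0)
position 0: 000 → 1  (bit 0 = 1)
bits b7..b0 = 11111101 = 253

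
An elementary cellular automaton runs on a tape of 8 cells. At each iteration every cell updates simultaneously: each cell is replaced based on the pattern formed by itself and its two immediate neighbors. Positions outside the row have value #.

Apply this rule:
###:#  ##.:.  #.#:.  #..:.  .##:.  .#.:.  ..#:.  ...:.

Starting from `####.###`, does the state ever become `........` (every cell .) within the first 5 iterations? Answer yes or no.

###...##
##.....#
#.......
........
all cells are . at iteration 4

yes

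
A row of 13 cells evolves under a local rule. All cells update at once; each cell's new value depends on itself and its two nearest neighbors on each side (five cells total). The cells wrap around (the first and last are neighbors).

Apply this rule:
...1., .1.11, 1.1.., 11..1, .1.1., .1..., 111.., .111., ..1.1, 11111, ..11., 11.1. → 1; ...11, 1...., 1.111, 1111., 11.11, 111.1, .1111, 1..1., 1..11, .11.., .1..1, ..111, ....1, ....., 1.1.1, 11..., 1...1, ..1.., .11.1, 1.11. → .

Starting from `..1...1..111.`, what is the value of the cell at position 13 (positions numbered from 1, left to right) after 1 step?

.

.1.1.1....11.
position 13 holds .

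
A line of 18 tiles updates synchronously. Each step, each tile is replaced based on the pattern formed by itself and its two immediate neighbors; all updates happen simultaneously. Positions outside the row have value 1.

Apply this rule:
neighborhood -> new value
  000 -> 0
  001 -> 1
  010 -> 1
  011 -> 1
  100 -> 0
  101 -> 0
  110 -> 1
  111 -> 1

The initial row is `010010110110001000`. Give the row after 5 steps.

010110110110011001
010110110110111011
010110110110111011  (fixed point — unchanged through step 5)

010110110110111011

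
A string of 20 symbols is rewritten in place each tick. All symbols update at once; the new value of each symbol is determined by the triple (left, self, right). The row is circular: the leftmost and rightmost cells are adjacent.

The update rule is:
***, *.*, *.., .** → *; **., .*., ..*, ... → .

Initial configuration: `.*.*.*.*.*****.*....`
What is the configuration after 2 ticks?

..*.*.*.*****.*.*...
...*.*.*****.*.*.*..

...*.*.*****.*.*.*..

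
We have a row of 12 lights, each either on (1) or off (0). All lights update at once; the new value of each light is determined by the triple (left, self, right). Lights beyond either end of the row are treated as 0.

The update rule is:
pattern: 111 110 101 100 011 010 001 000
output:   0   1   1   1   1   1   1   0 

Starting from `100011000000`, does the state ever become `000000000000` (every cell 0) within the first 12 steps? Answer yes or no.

no

step 1: 110111100000
step 2: 111100110000
step 3: 100111111000
step 4: 111100001100
step 5: 100110011110
step 6: 111111110011
step 7: 100000011111
step 8: 110000110001
step 9: 111001111011
step 10: 101111001111
step 11: 111001111001
step 12: 101111001111
step 12 is 101111001111, still not uniform 0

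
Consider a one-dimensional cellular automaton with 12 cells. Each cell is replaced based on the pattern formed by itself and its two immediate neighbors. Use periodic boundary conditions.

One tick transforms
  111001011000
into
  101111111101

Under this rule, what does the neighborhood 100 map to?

1

At position 3 the neighborhood is 100; the next row has 1 there.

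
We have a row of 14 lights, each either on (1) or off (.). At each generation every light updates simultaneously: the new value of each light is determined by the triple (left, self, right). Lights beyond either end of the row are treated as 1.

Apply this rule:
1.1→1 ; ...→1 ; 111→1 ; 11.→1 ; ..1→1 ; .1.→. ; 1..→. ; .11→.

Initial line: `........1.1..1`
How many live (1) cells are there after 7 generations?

12

.1111111.1..1.
1.1111111..1.1
11.111111.1.1.
111.111111.1.1
1111.111111.1.
11111.111111.1
111111.111111.
count of 1: 12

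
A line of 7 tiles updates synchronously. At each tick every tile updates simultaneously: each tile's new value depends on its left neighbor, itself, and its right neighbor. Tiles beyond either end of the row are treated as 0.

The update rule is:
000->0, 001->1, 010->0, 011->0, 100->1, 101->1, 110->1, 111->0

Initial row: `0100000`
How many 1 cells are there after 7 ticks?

1010000
0101000
1010100
0101010
1010101
0101010  (repeats tick 4; period 2)
tick 7: 1010101
count of 1: 4

4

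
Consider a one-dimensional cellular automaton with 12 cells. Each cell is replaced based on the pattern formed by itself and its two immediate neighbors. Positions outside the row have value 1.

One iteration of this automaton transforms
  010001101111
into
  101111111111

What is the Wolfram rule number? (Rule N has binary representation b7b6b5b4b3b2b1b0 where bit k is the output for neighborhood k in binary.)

position 9: 111 → 1  (bit 7 = 1)
position 6: 110 → 1  (bit 6 = 1)
position 0: 101 → 1  (bit 5 = 1)
position 2: 100 → 1  (bit 4 = 1)
position 5: 011 → 1  (bit 3 = 1)
position 1: 010 → 0  (bit 2 = 0)
position 4: 001 → 1  (bit 1 = 1)
position 3: 000 → 1  (bit 0 = 1)
bits b7..b0 = 11111011 = 251

251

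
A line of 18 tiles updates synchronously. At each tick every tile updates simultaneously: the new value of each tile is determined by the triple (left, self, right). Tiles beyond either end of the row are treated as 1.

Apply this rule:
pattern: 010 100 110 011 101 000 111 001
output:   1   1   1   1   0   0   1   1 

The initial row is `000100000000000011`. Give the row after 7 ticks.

101111111111111111

101110000000000111
101111000000001111
101111100000011111
101111110000111111
101111111001111111
101111111111111111
101111111111111111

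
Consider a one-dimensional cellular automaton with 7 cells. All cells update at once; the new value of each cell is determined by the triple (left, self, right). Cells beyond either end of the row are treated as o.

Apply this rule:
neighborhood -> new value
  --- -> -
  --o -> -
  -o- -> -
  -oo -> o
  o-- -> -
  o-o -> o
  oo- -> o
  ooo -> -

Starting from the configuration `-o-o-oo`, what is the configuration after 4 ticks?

oo-o---

o-o-oo-
oo-oooo
-ooo---
oo-o---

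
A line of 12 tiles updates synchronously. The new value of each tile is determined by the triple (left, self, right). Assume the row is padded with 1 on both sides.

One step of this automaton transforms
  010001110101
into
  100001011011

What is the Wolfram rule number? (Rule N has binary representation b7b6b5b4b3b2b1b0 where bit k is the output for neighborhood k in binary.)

104

position 6: 111 → 0  (bit 7 = 0)
position 7: 110 → 1  (bit 6 = 1)
position 0: 101 → 1  (bit 5 = 1)
position 2: 100 → 0  (bit 4 = 0)
position 5: 011 → 1  (bit 3 = 1)
position 1: 010 → 0  (bit 2 = 0)
position 4: 001 → 0  (bit 1 = 0)
position 3: 000 → 0  (bit 0 = 0)
bits b7..b0 = 01101000 = 104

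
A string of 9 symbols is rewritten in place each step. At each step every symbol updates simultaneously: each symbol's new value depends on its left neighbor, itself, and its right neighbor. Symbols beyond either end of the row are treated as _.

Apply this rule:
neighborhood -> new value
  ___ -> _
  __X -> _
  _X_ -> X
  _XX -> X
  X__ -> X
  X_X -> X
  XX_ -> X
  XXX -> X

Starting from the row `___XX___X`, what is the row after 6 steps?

step 1: ___XXX__X
step 2: ___XXXX_X
step 3: ___XXXXXX
step 4: ___XXXXXX  (fixed point — unchanged through step 6)

___XXXXXX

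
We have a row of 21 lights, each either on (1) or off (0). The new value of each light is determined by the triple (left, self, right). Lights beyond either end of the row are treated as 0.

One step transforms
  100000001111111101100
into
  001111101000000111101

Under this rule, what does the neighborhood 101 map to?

1

At position 16 the neighborhood is 101; the next row has 1 there.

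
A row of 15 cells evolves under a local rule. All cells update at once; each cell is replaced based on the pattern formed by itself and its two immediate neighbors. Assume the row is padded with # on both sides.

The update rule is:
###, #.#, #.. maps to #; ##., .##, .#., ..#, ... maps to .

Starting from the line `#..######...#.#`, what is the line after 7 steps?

.#..####.#...#.
#.#..##.#.#...#
.#.#...#.#.#...
#.#.#...#.#.#..
.#.#.#...#.#.#.
#.#.#.#...#.#.#
.#.#.#.#...#.#.

.#.#.#.#...#.#.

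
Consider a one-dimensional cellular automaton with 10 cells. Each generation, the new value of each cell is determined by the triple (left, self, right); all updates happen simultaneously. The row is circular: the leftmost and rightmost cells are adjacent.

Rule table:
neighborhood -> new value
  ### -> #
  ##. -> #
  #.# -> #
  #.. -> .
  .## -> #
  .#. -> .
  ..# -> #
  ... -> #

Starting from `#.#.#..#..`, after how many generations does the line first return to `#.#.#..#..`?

10

generation 1: .#.#..#..#
generation 2: #.#..#..#.
generation 3: .#..#..#.#
generation 4: #..#..#.#.
generation 5: ..#..#.#.#
generation 6: .#..#.#.#.
generation 7: #..#.#.#..
generation 8: ..#.#.#..#
generation 9: .#.#.#..#.
generation 10: #.#.#..#..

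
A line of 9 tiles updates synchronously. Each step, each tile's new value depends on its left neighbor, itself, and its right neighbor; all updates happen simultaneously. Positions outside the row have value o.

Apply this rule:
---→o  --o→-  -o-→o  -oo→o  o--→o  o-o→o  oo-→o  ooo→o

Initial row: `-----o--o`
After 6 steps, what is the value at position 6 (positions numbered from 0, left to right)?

o

oooo-oo-o
ooooooooo
ooooooooo  (fixed point — unchanged through step 6)
position 6 holds o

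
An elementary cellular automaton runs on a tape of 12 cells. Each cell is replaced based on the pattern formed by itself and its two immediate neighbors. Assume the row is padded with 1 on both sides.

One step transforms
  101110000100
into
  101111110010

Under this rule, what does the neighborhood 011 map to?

At position 2 the neighborhood is 011; the next row has 1 there.

1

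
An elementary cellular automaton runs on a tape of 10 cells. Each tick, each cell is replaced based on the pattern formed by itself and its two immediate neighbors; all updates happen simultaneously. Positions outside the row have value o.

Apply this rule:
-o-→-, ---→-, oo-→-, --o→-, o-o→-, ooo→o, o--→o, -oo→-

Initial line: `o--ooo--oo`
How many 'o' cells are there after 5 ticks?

2

-o--o-o--o
--o----o--
o--o----o-
-o--o-----
--o--o----
count of o: 2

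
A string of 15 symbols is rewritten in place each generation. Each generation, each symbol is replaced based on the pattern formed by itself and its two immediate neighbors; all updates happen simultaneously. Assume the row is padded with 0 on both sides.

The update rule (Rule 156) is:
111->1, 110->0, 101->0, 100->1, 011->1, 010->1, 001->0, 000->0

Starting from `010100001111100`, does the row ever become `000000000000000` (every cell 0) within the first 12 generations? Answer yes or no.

no

010110001111010
010101001110011
010101101101010
010101001001011
010101101101010  (repeats generation 3; period 2)
generation 12: 010101001001011
generation 12 is 010101001001011, still not uniform 0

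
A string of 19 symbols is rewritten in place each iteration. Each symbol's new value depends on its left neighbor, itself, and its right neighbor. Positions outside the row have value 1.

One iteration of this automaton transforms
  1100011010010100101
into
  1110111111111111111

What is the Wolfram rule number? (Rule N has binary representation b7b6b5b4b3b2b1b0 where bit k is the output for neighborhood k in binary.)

position 0: 111 → 1  (bit 7 = 1)
position 1: 110 → 1  (bit 6 = 1)
position 7: 101 → 1  (bit 5 = 1)
position 2: 100 → 1  (bit 4 = 1)
position 5: 011 → 1  (bit 3 = 1)
position 8: 010 → 1  (bit 2 = 1)
position 4: 001 → 1  (bit 1 = 1)
position 3: 000 → 0  (bit 0 = 0)
bits b7..b0 = 11111110 = 254

254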